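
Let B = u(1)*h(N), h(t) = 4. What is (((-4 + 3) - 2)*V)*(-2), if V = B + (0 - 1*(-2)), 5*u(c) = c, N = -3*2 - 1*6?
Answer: 84/5 ≈ 16.800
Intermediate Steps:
N = -12 (N = -6 - 6 = -12)
u(c) = c/5
B = ⅘ (B = ((⅕)*1)*4 = (⅕)*4 = ⅘ ≈ 0.80000)
V = 14/5 (V = ⅘ + (0 - 1*(-2)) = ⅘ + (0 + 2) = ⅘ + 2 = 14/5 ≈ 2.8000)
(((-4 + 3) - 2)*V)*(-2) = (((-4 + 3) - 2)*(14/5))*(-2) = ((-1 - 2)*(14/5))*(-2) = -3*14/5*(-2) = -42/5*(-2) = 84/5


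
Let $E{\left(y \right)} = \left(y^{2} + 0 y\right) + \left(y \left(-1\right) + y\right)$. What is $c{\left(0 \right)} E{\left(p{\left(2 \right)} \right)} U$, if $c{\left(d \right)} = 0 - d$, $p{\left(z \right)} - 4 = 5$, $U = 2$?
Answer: $0$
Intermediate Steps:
$p{\left(z \right)} = 9$ ($p{\left(z \right)} = 4 + 5 = 9$)
$E{\left(y \right)} = y^{2}$ ($E{\left(y \right)} = \left(y^{2} + 0\right) + \left(- y + y\right) = y^{2} + 0 = y^{2}$)
$c{\left(d \right)} = - d$
$c{\left(0 \right)} E{\left(p{\left(2 \right)} \right)} U = \left(-1\right) 0 \cdot 9^{2} \cdot 2 = 0 \cdot 81 \cdot 2 = 0 \cdot 2 = 0$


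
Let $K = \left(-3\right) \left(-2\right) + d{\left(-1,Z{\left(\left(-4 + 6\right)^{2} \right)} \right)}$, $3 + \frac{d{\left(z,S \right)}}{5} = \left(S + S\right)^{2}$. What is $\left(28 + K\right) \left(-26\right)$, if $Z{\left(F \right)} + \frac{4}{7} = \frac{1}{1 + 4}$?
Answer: $- \frac{138606}{245} \approx -565.74$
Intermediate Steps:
$Z{\left(F \right)} = - \frac{13}{35}$ ($Z{\left(F \right)} = - \frac{4}{7} + \frac{1}{1 + 4} = - \frac{4}{7} + \frac{1}{5} = - \frac{13}{35}$)
$d{\left(z,S \right)} = -15 + 20 S^{2}$ ($d{\left(z,S \right)} = -15 + 5 \left(S + S\right)^{2} = -15 + 5 \left(2 S\right)^{2} = -15 + 5 \cdot 4 S^{2} = -15 + 20 S^{2}$)
$K = - \frac{1529}{245}$ ($K = \left(-3\right) \left(-2\right) - \left(15 - 20 \left(- \frac{13}{35}\right)^{2}\right) = 6 + \left(-15 + 20 \cdot \frac{169}{1225}\right) = 6 + \left(-15 + \frac{676}{245}\right) = 6 - \frac{2999}{245} = - \frac{1529}{245} \approx -6.2408$)
$\left(28 + K\right) \left(-26\right) = \left(28 - \frac{1529}{245}\right) \left(-26\right) = \frac{5331}{245} \left(-26\right) = - \frac{138606}{245}$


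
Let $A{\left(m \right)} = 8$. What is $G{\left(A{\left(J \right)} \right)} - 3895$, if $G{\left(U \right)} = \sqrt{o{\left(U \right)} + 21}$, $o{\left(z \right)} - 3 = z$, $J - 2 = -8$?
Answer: $-3895 + 4 \sqrt{2} \approx -3889.3$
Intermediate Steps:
$J = -6$ ($J = 2 - 8 = -6$)
$o{\left(z \right)} = 3 + z$
$G{\left(U \right)} = \sqrt{24 + U}$ ($G{\left(U \right)} = \sqrt{\left(3 + U\right) + 21} = \sqrt{24 + U}$)
$G{\left(A{\left(J \right)} \right)} - 3895 = \sqrt{24 + 8} - 3895 = \sqrt{32} - 3895 = 4 \sqrt{2} - 3895 = -3895 + 4 \sqrt{2}$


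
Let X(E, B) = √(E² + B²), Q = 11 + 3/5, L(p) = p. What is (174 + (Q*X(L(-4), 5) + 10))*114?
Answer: 20976 + 6612*√41/5 ≈ 29444.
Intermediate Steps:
Q = 58/5 (Q = 11 + 3*(⅕) = 11 + ⅗ = 58/5 ≈ 11.600)
X(E, B) = √(B² + E²)
(174 + (Q*X(L(-4), 5) + 10))*114 = (174 + (58*√(5² + (-4)²)/5 + 10))*114 = (174 + (58*√(25 + 16)/5 + 10))*114 = (174 + (58*√41/5 + 10))*114 = (174 + (10 + 58*√41/5))*114 = (184 + 58*√41/5)*114 = 20976 + 6612*√41/5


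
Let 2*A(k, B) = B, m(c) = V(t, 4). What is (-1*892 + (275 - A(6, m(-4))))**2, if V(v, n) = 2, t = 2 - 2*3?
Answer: 381924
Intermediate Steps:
t = -4 (t = 2 - 6 = -4)
m(c) = 2
A(k, B) = B/2
(-1*892 + (275 - A(6, m(-4))))**2 = (-1*892 + (275 - 2/2))**2 = (-892 + (275 - 1*1))**2 = (-892 + (275 - 1))**2 = (-892 + 274)**2 = (-618)**2 = 381924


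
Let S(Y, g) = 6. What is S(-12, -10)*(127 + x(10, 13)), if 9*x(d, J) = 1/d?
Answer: 11431/15 ≈ 762.07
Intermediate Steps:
x(d, J) = 1/(9*d)
S(-12, -10)*(127 + x(10, 13)) = 6*(127 + (⅑)/10) = 6*(127 + (⅑)*(⅒)) = 6*(127 + 1/90) = 6*(11431/90) = 11431/15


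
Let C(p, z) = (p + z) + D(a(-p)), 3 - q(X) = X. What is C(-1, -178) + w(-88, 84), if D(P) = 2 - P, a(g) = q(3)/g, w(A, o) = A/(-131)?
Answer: -23099/131 ≈ -176.33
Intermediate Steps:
q(X) = 3 - X
w(A, o) = -A/131 (w(A, o) = A*(-1/131) = -A/131)
a(g) = 0 (a(g) = (3 - 1*3)/g = (3 - 3)/g = 0/g = 0)
C(p, z) = 2 + p + z (C(p, z) = (p + z) + (2 - 1*0) = (p + z) + (2 + 0) = (p + z) + 2 = 2 + p + z)
C(-1, -178) + w(-88, 84) = (2 - 1 - 178) - 1/131*(-88) = -177 + 88/131 = -23099/131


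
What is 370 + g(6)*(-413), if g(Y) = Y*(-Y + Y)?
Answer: 370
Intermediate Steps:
g(Y) = 0 (g(Y) = Y*0 = 0)
370 + g(6)*(-413) = 370 + 0*(-413) = 370 + 0 = 370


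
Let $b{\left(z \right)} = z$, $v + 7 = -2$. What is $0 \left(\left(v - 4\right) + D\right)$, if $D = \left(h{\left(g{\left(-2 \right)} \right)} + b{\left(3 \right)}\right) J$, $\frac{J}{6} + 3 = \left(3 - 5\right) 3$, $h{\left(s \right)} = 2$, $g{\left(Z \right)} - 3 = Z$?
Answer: $0$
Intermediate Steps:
$v = -9$ ($v = -7 - 2 = -9$)
$g{\left(Z \right)} = 3 + Z$
$J = -54$ ($J = -18 + 6 \left(3 - 5\right) 3 = -18 + 6 \left(\left(-2\right) 3\right) = -18 + 6 \left(-6\right) = -18 - 36 = -54$)
$D = -270$ ($D = \left(2 + 3\right) \left(-54\right) = 5 \left(-54\right) = -270$)
$0 \left(\left(v - 4\right) + D\right) = 0 \left(\left(-9 - 4\right) - 270\right) = 0 \left(-13 - 270\right) = 0 \left(-283\right) = 0$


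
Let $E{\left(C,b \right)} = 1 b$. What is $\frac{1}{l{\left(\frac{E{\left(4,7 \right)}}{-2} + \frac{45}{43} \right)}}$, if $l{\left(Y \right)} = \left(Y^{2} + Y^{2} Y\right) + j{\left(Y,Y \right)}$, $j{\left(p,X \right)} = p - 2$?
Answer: $- \frac{636056}{8397793} \approx -0.075741$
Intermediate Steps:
$E{\left(C,b \right)} = b$
$j{\left(p,X \right)} = -2 + p$
$l{\left(Y \right)} = -2 + Y + Y^{2} + Y^{3}$ ($l{\left(Y \right)} = \left(Y^{2} + Y^{2} Y\right) + \left(-2 + Y\right) = \left(Y^{2} + Y^{3}\right) + \left(-2 + Y\right) = -2 + Y + Y^{2} + Y^{3}$)
$\frac{1}{l{\left(\frac{E{\left(4,7 \right)}}{-2} + \frac{45}{43} \right)}} = \frac{1}{-2 + \left(\frac{7}{-2} + \frac{45}{43}\right) + \left(\frac{7}{-2} + \frac{45}{43}\right)^{2} + \left(\frac{7}{-2} + \frac{45}{43}\right)^{3}} = \frac{1}{-2 + \left(7 \left(- \frac{1}{2}\right) + 45 \cdot \frac{1}{43}\right) + \left(7 \left(- \frac{1}{2}\right) + 45 \cdot \frac{1}{43}\right)^{2} + \left(7 \left(- \frac{1}{2}\right) + 45 \cdot \frac{1}{43}\right)^{3}} = \frac{1}{-2 + \left(- \frac{7}{2} + \frac{45}{43}\right) + \left(- \frac{7}{2} + \frac{45}{43}\right)^{2} + \left(- \frac{7}{2} + \frac{45}{43}\right)^{3}} = \frac{1}{-2 - \frac{211}{86} + \left(- \frac{211}{86}\right)^{2} + \left(- \frac{211}{86}\right)^{3}} = \frac{1}{-2 - \frac{211}{86} + \frac{44521}{7396} - \frac{9393931}{636056}} = \frac{1}{- \frac{8397793}{636056}} = - \frac{636056}{8397793}$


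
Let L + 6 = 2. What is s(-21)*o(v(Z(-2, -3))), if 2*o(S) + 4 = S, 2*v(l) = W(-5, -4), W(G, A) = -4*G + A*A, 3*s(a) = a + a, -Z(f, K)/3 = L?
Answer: -98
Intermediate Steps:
L = -4 (L = -6 + 2 = -4)
Z(f, K) = 12 (Z(f, K) = -3*(-4) = 12)
s(a) = 2*a/3 (s(a) = (a + a)/3 = (2*a)/3 = 2*a/3)
W(G, A) = A² - 4*G (W(G, A) = -4*G + A² = A² - 4*G)
v(l) = 18 (v(l) = ((-4)² - 4*(-5))/2 = (16 + 20)/2 = (½)*36 = 18)
o(S) = -2 + S/2
s(-21)*o(v(Z(-2, -3))) = ((⅔)*(-21))*(-2 + (½)*18) = -14*(-2 + 9) = -14*7 = -98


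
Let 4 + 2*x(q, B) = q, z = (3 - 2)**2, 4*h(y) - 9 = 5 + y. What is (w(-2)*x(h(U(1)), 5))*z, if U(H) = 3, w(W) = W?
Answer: -1/4 ≈ -0.25000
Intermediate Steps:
h(y) = 7/2 + y/4 (h(y) = 9/4 + (5 + y)/4 = 9/4 + (5/4 + y/4) = 7/2 + y/4)
z = 1 (z = 1**2 = 1)
x(q, B) = -2 + q/2
(w(-2)*x(h(U(1)), 5))*z = -2*(-2 + (7/2 + (1/4)*3)/2)*1 = -2*(-2 + (7/2 + 3/4)/2)*1 = -2*(-2 + (1/2)*(17/4))*1 = -2*(-2 + 17/8)*1 = -2*1/8*1 = -1/4*1 = -1/4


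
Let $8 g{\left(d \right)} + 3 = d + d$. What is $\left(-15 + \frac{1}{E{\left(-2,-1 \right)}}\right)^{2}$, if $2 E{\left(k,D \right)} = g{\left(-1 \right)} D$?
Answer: $\frac{3481}{25} \approx 139.24$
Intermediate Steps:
$g{\left(d \right)} = - \frac{3}{8} + \frac{d}{4}$ ($g{\left(d \right)} = - \frac{3}{8} + \frac{d + d}{8} = - \frac{3}{8} + \frac{2 d}{8} = - \frac{3}{8} + \frac{d}{4}$)
$E{\left(k,D \right)} = - \frac{5 D}{16}$ ($E{\left(k,D \right)} = \frac{\left(- \frac{3}{8} + \frac{1}{4} \left(-1\right)\right) D}{2} = \frac{\left(- \frac{3}{8} - \frac{1}{4}\right) D}{2} = \frac{\left(- \frac{5}{8}\right) D}{2} = - \frac{5 D}{16}$)
$\left(-15 + \frac{1}{E{\left(-2,-1 \right)}}\right)^{2} = \left(-15 + \frac{1}{\left(- \frac{5}{16}\right) \left(-1\right)}\right)^{2} = \left(-15 + \frac{1}{\frac{5}{16}}\right)^{2} = \left(-15 + \frac{16}{5}\right)^{2} = \left(- \frac{59}{5}\right)^{2} = \frac{3481}{25}$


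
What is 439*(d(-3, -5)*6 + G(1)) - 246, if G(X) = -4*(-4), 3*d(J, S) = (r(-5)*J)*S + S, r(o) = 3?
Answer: 41898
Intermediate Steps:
d(J, S) = S/3 + J*S (d(J, S) = ((3*J)*S + S)/3 = (3*J*S + S)/3 = (S + 3*J*S)/3 = S/3 + J*S)
G(X) = 16
439*(d(-3, -5)*6 + G(1)) - 246 = 439*(-5*(⅓ - 3)*6 + 16) - 246 = 439*(-5*(-8/3)*6 + 16) - 246 = 439*((40/3)*6 + 16) - 246 = 439*(80 + 16) - 246 = 439*96 - 246 = 42144 - 246 = 41898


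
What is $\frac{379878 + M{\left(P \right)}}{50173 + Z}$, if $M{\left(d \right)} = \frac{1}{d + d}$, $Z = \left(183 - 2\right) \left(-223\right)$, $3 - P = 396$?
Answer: $\frac{298584107}{7710660} \approx 38.724$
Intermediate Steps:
$P = -393$ ($P = 3 - 396 = -393$)
$Z = -40363$ ($Z = 181 \left(-223\right) = -40363$)
$M{\left(d \right)} = \frac{1}{2 d}$
$\frac{379878 + M{\left(P \right)}}{50173 + Z} = \frac{379878 + \frac{1}{2 \left(-393\right)}}{50173 - 40363} = \frac{379878 + \frac{1}{2} \left(- \frac{1}{393}\right)}{9810} = \left(379878 - \frac{1}{786}\right) \frac{1}{9810} = \frac{298584107}{786} \cdot \frac{1}{9810} = \frac{298584107}{7710660}$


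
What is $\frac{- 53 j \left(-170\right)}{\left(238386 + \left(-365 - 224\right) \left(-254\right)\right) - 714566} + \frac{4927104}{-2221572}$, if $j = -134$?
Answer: $\frac{44713694866}{30229485597} \approx 1.4791$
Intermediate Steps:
$\frac{- 53 j \left(-170\right)}{\left(238386 + \left(-365 - 224\right) \left(-254\right)\right) - 714566} + \frac{4927104}{-2221572} = \frac{\left(-53\right) \left(-134\right) \left(-170\right)}{\left(238386 + \left(-365 - 224\right) \left(-254\right)\right) - 714566} + \frac{4927104}{-2221572} = \frac{7102 \left(-170\right)}{\left(238386 - -149606\right) - 714566} + 4927104 \left(- \frac{1}{2221572}\right) = - \frac{1207340}{\left(238386 + 149606\right) - 714566} - \frac{410592}{185131} = - \frac{1207340}{387992 - 714566} - \frac{410592}{185131} = - \frac{1207340}{-326574} - \frac{410592}{185131} = \left(-1207340\right) \left(- \frac{1}{326574}\right) - \frac{410592}{185131} = \frac{603670}{163287} - \frac{410592}{185131} = \frac{44713694866}{30229485597}$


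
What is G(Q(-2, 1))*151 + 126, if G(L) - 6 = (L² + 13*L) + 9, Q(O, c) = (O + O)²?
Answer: 72455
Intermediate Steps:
Q(O, c) = 4*O² (Q(O, c) = (2*O)² = 4*O²)
G(L) = 15 + L² + 13*L (G(L) = 6 + ((L² + 13*L) + 9) = 6 + (9 + L² + 13*L) = 15 + L² + 13*L)
G(Q(-2, 1))*151 + 126 = (15 + (4*(-2)²)² + 13*(4*(-2)²))*151 + 126 = (15 + (4*4)² + 13*(4*4))*151 + 126 = (15 + 16² + 13*16)*151 + 126 = (15 + 256 + 208)*151 + 126 = 479*151 + 126 = 72329 + 126 = 72455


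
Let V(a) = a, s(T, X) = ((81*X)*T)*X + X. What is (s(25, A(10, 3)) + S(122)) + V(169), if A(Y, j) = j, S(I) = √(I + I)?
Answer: 18397 + 2*√61 ≈ 18413.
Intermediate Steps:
S(I) = √2*√I (S(I) = √(2*I) = √2*√I)
s(T, X) = X + 81*T*X² (s(T, X) = (81*T*X)*X + X = 81*T*X² + X = X + 81*T*X²)
(s(25, A(10, 3)) + S(122)) + V(169) = (3*(1 + 81*25*3) + √2*√122) + 169 = (3*(1 + 6075) + 2*√61) + 169 = (3*6076 + 2*√61) + 169 = (18228 + 2*√61) + 169 = 18397 + 2*√61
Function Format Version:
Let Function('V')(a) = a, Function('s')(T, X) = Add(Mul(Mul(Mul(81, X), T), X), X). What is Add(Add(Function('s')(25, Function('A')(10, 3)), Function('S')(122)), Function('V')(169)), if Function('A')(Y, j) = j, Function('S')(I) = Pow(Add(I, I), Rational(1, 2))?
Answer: Add(18397, Mul(2, Pow(61, Rational(1, 2)))) ≈ 18413.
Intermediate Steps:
Function('S')(I) = Mul(Pow(2, Rational(1, 2)), Pow(I, Rational(1, 2))) (Function('S')(I) = Pow(Mul(2, I), Rational(1, 2)) = Mul(Pow(2, Rational(1, 2)), Pow(I, Rational(1, 2))))
Function('s')(T, X) = Add(X, Mul(81, T, Pow(X, 2))) (Function('s')(T, X) = Add(Mul(Mul(81, T, X), X), X) = Add(Mul(81, T, Pow(X, 2)), X) = Add(X, Mul(81, T, Pow(X, 2))))
Add(Add(Function('s')(25, Function('A')(10, 3)), Function('S')(122)), Function('V')(169)) = Add(Add(Mul(3, Add(1, Mul(81, 25, 3))), Mul(Pow(2, Rational(1, 2)), Pow(122, Rational(1, 2)))), 169) = Add(Add(Mul(3, Add(1, 6075)), Mul(2, Pow(61, Rational(1, 2)))), 169) = Add(Add(Mul(3, 6076), Mul(2, Pow(61, Rational(1, 2)))), 169) = Add(Add(18228, Mul(2, Pow(61, Rational(1, 2)))), 169) = Add(18397, Mul(2, Pow(61, Rational(1, 2))))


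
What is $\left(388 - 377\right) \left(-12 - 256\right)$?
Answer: $-2948$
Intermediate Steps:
$\left(388 - 377\right) \left(-12 - 256\right) = 11 \left(-12 - 256\right) = 11 \left(-268\right) = -2948$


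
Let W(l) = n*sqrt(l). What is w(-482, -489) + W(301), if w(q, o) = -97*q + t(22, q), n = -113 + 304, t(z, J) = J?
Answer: 46272 + 191*sqrt(301) ≈ 49586.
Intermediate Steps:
n = 191
w(q, o) = -96*q (w(q, o) = -97*q + q = -96*q)
W(l) = 191*sqrt(l)
w(-482, -489) + W(301) = -96*(-482) + 191*sqrt(301) = 46272 + 191*sqrt(301)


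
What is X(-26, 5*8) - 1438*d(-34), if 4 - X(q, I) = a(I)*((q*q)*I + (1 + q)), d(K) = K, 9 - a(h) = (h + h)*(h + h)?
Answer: 172701761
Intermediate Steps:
a(h) = 9 - 4*h² (a(h) = 9 - (h + h)*(h + h) = 9 - 2*h*2*h = 9 - 4*h²)
X(q, I) = 4 - (9 - 4*I²)*(1 + q + I*q²) (X(q, I) = 4 - (9 - 4*I²)*((q*q)*I + (1 + q)) = 4 - (9 - 4*I²)*(q²*I + (1 + q)) = 4 - (9 - 4*I²)*(I*q² + (1 + q)) = 4 - (9 - 4*I²)*(1 + q + I*q²))
X(-26, 5*8) - 1438*d(-34) = (-5 + 4*(5*8)² - 26*(-9 + 4*(5*8)²) + (5*8)*(-26)²*(-9 + 4*(5*8)²)) - 1438*(-34) = (-5 + 4*40² - 26*(-9 + 4*40²) + 40*676*(-9 + 4*40²)) + 48892 = (-5 + 4*1600 - 26*(-9 + 4*1600) + 40*676*(-9 + 4*1600)) + 48892 = (-5 + 6400 - 26*(-9 + 6400) + 40*676*(-9 + 6400)) + 48892 = (-5 + 6400 - 26*6391 + 40*676*6391) + 48892 = (-5 + 6400 - 166166 + 172812640) + 48892 = 172652869 + 48892 = 172701761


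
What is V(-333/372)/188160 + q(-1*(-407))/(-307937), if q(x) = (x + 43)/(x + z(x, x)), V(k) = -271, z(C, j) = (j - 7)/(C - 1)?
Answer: -329937030527/228512706481920 ≈ -0.0014438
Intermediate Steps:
z(C, j) = (-7 + j)/(-1 + C)
q(x) = (43 + x)/(x + (-7 + x)/(-1 + x)) (q(x) = (x + 43)/(x + (-7 + x)/(-1 + x)) = (43 + x)/(x + (-7 + x)/(-1 + x)))
V(-333/372)/188160 + q(-1*(-407))/(-307937) = -271/188160 + ((-43 + (-1*(-407))**2 + 42*(-1*(-407)))/(-7 + (-1*(-407))**2))/(-307937) = -271*1/188160 + ((-43 + 407**2 + 42*407)/(-7 + 407**2))*(-1/307937) = -271/188160 + ((-43 + 165649 + 17094)/(-7 + 165649))*(-1/307937) = -271/188160 + (182700/165642)*(-1/307937) = -271/188160 + ((1/165642)*182700)*(-1/307937) = -271/188160 + (30450/27607)*(-1/307937) = -271/188160 - 4350/1214459537 = -329937030527/228512706481920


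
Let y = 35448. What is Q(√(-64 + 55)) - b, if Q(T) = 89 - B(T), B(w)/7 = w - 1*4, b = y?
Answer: -35331 - 21*I ≈ -35331.0 - 21.0*I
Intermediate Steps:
b = 35448
B(w) = -28 + 7*w (B(w) = 7*(w - 1*4) = 7*(w - 4) = 7*(-4 + w) = -28 + 7*w)
Q(T) = 117 - 7*T (Q(T) = 89 - (-28 + 7*T) = 89 + (28 - 7*T) = 117 - 7*T)
Q(√(-64 + 55)) - b = (117 - 7*√(-64 + 55)) - 1*35448 = (117 - 21*I) - 35448 = -35331 - 21*I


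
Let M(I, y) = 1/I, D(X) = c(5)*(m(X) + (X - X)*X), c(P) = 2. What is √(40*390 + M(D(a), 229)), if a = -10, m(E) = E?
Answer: √1559995/10 ≈ 124.90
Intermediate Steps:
D(X) = 2*X (D(X) = 2*(X + (X - X)*X) = 2*(X + 0*X) = 2*(X + 0) = 2*X)
√(40*390 + M(D(a), 229)) = √(40*390 + 1/(2*(-10))) = √(15600 + 1/(-20)) = √(15600 - 1/20) = √(311999/20) = √1559995/10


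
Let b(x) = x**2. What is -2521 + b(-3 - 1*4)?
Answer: -2472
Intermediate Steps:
-2521 + b(-3 - 1*4) = -2521 + (-3 - 1*4)**2 = -2521 + (-3 - 4)**2 = -2521 + (-7)**2 = -2521 + 49 = -2472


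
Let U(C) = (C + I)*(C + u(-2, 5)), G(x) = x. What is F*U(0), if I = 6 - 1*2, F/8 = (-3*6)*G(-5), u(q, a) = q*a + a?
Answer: -14400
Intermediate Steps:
u(q, a) = a + a*q (u(q, a) = a*q + a = a + a*q)
F = 720 (F = 8*(-3*6*(-5)) = 8*(-18*(-5)) = 8*90 = 720)
I = 4 (I = 6 - 2 = 4)
U(C) = (-5 + C)*(4 + C) (U(C) = (C + 4)*(C + 5*(1 - 2)) = (4 + C)*(C + 5*(-1)) = (4 + C)*(C - 5) = (4 + C)*(-5 + C) = (-5 + C)*(4 + C))
F*U(0) = 720*(-20 + 0² - 1*0) = 720*(-20 + 0 + 0) = 720*(-20) = -14400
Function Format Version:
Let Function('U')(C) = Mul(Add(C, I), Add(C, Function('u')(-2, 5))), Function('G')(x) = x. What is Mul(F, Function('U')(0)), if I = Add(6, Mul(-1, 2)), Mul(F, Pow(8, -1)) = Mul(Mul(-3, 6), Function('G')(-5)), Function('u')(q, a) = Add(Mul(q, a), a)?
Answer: -14400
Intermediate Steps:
Function('u')(q, a) = Add(a, Mul(a, q)) (Function('u')(q, a) = Add(Mul(a, q), a) = Add(a, Mul(a, q)))
F = 720 (F = Mul(8, Mul(Mul(-3, 6), -5)) = Mul(8, Mul(-18, -5)) = Mul(8, 90) = 720)
I = 4 (I = Add(6, -2) = 4)
Function('U')(C) = Mul(Add(-5, C), Add(4, C)) (Function('U')(C) = Mul(Add(C, 4), Add(C, Mul(5, Add(1, -2)))) = Mul(Add(4, C), Add(C, Mul(5, -1))) = Mul(Add(4, C), Add(C, -5)) = Mul(Add(4, C), Add(-5, C)) = Mul(Add(-5, C), Add(4, C)))
Mul(F, Function('U')(0)) = Mul(720, Add(-20, Pow(0, 2), Mul(-1, 0))) = Mul(720, Add(-20, 0, 0)) = Mul(720, -20) = -14400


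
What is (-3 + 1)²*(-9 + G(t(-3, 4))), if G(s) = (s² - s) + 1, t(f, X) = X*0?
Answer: -32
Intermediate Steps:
t(f, X) = 0
G(s) = 1 + s² - s
(-3 + 1)²*(-9 + G(t(-3, 4))) = (-3 + 1)²*(-9 + (1 + 0² - 1*0)) = (-2)²*(-9 + (1 + 0 + 0)) = 4*(-9 + 1) = 4*(-8) = -32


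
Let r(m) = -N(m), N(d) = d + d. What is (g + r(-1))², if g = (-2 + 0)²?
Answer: 36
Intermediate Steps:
N(d) = 2*d
g = 4 (g = (-2)² = 4)
r(m) = -2*m
(g + r(-1))² = (4 - 2*(-1))² = (4 + 2)² = 6² = 36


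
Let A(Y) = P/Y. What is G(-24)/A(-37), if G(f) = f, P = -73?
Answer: -888/73 ≈ -12.164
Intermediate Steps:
A(Y) = -73/Y
G(-24)/A(-37) = -24/((-73/(-37))) = -24/((-73*(-1/37))) = -24/73/37 = -24*37/73 = -888/73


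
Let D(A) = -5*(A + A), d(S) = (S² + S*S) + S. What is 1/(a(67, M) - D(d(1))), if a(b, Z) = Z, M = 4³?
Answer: 1/94 ≈ 0.010638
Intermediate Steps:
d(S) = S + 2*S² (d(S) = (S² + S²) + S = 2*S² + S = S + 2*S²)
M = 64
D(A) = -10*A
1/(a(67, M) - D(d(1))) = 1/(64 - (-10)*1*(1 + 2*1)) = 1/(64 - (-10)*1*(1 + 2)) = 1/(64 - (-10)*1*3) = 1/(64 - (-10)*3) = 1/(64 - 1*(-30)) = 1/(64 + 30) = 1/94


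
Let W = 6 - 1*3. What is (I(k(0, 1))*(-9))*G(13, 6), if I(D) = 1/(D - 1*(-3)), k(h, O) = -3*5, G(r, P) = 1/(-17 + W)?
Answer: -3/56 ≈ -0.053571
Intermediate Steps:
W = 3 (W = 6 - 3 = 3)
G(r, P) = -1/14 (G(r, P) = 1/(-17 + 3) = 1/(-14) = -1/14)
k(h, O) = -15
I(D) = 1/(3 + D) (I(D) = 1/(D + 3) = 1/(3 + D))
(I(k(0, 1))*(-9))*G(13, 6) = (-9/(3 - 15))*(-1/14) = (-9/(-12))*(-1/14) = -1/12*(-9)*(-1/14) = (¾)*(-1/14) = -3/56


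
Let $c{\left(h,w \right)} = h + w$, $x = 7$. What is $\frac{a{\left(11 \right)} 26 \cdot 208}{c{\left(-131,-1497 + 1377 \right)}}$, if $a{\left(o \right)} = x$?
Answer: $- \frac{37856}{251} \approx -150.82$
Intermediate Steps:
$a{\left(o \right)} = 7$
$\frac{a{\left(11 \right)} 26 \cdot 208}{c{\left(-131,-1497 + 1377 \right)}} = \frac{7 \cdot 26 \cdot 208}{-131 + \left(-1497 + 1377\right)} = \frac{182 \cdot 208}{-131 - 120} = \frac{37856}{-251} = 37856 \left(- \frac{1}{251}\right) = - \frac{37856}{251}$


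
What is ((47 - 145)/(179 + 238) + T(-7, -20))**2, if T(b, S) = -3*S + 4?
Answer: 707028100/173889 ≈ 4066.0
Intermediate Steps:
T(b, S) = 4 - 3*S
((47 - 145)/(179 + 238) + T(-7, -20))**2 = ((47 - 145)/(179 + 238) + (4 - 3*(-20)))**2 = (-98/417 + (4 + 60))**2 = (-98*1/417 + 64)**2 = (-98/417 + 64)**2 = (26590/417)**2 = 707028100/173889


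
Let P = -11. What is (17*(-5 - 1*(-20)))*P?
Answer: -2805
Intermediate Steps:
(17*(-5 - 1*(-20)))*P = (17*(-5 - 1*(-20)))*(-11) = (17*(-5 + 20))*(-11) = (17*15)*(-11) = 255*(-11) = -2805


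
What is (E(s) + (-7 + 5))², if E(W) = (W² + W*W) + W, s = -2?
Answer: 16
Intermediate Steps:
E(W) = W + 2*W² (E(W) = (W² + W²) + W = 2*W² + W = W + 2*W²)
(E(s) + (-7 + 5))² = (-2*(1 + 2*(-2)) + (-7 + 5))² = (-2*(1 - 4) - 2)² = (-2*(-3) - 2)² = (6 - 2)² = 4² = 16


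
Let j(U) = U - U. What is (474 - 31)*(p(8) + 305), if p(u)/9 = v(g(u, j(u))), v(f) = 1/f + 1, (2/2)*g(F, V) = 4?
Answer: 560395/4 ≈ 1.4010e+5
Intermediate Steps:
j(U) = 0
g(F, V) = 4
v(f) = 1 + 1/f
p(u) = 45/4 (p(u) = 9*((1 + 4)/4) = 9*((1/4)*5) = 9*(5/4) = 45/4)
(474 - 31)*(p(8) + 305) = (474 - 31)*(45/4 + 305) = 443*(1265/4) = 560395/4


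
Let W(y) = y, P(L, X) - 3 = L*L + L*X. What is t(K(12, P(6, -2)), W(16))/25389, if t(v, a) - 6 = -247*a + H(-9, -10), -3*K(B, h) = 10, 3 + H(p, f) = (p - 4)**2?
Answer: -60/403 ≈ -0.14888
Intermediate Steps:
H(p, f) = -3 + (-4 + p)**2 (H(p, f) = -3 + (p - 4)**2 = -3 + (-4 + p)**2)
P(L, X) = 3 + L**2 + L*X (P(L, X) = 3 + (L*L + L*X) = 3 + (L**2 + L*X) = 3 + L**2 + L*X)
K(B, h) = -10/3 (K(B, h) = -1/3*10 = -10/3)
t(v, a) = 172 - 247*a (t(v, a) = 6 + (-247*a + (-3 + (-4 - 9)**2)) = 6 + (-247*a + (-3 + (-13)**2)) = 6 + (-247*a + (-3 + 169)) = 6 + (-247*a + 166) = 6 + (166 - 247*a) = 172 - 247*a)
t(K(12, P(6, -2)), W(16))/25389 = (172 - 247*16)/25389 = (172 - 3952)*(1/25389) = -3780*1/25389 = -60/403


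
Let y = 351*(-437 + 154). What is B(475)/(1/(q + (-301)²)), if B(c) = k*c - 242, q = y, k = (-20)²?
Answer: -1656966856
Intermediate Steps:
k = 400
y = -99333 (y = 351*(-283) = -99333)
q = -99333
B(c) = -242 + 400*c (B(c) = 400*c - 242 = -242 + 400*c)
B(475)/(1/(q + (-301)²)) = (-242 + 400*475)/(1/(-99333 + (-301)²)) = (-242 + 190000)/(1/(-99333 + 90601)) = 189758/(1/(-8732)) = 189758/(-1/8732) = 189758*(-8732) = -1656966856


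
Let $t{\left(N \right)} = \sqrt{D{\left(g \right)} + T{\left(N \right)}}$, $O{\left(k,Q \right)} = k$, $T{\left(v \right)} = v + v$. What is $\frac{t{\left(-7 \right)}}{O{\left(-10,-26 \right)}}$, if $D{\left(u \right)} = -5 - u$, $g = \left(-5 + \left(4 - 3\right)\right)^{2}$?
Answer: $- \frac{i \sqrt{35}}{10} \approx - 0.59161 i$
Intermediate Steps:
$g = 16$ ($g = \left(-5 + \left(4 - 3\right)\right)^{2} = \left(-5 + 1\right)^{2} = \left(-4\right)^{2} = 16$)
$T{\left(v \right)} = 2 v$
$t{\left(N \right)} = \sqrt{-21 + 2 N}$ ($t{\left(N \right)} = \sqrt{\left(-5 - 16\right) + 2 N} = \sqrt{-21 + 2 N}$)
$\frac{t{\left(-7 \right)}}{O{\left(-10,-26 \right)}} = \frac{\sqrt{-21 + 2 \left(-7\right)}}{-10} = \sqrt{-21 - 14} \left(- \frac{1}{10}\right) = \sqrt{-35} \left(- \frac{1}{10}\right) = i \sqrt{35} \left(- \frac{1}{10}\right) = - \frac{i \sqrt{35}}{10}$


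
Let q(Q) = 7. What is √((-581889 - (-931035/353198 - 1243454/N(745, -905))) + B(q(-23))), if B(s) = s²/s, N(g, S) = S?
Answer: 3*I*√6621377664804660753270/319644190 ≈ 763.71*I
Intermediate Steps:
B(s) = s
√((-581889 - (-931035/353198 - 1243454/N(745, -905))) + B(q(-23))) = √((-581889 - (-931035/353198 - 1243454/(-905))) + 7) = √((-581889 - (-931035*1/353198 - 1243454*(-1/905))) + 7) = √((-581889 - (-931035/353198 + 1243454/905)) + 7) = √((-581889 - 1*438342879217/319644190) + 7) = √((-581889 - 438342879217/319644190) + 7) = √(-186435780954127/319644190 + 7) = √(-186433543444797/319644190) = 3*I*√6621377664804660753270/319644190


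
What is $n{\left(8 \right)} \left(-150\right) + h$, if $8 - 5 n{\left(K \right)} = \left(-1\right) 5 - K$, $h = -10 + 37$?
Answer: $-603$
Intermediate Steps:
$h = 27$
$n{\left(K \right)} = \frac{13}{5} + \frac{K}{5}$ ($n{\left(K \right)} = \frac{8}{5} - \frac{\left(-1\right) 5 - K}{5} = \frac{8}{5} - \frac{-5 - K}{5} = \frac{8}{5} + \left(1 + \frac{K}{5}\right) = \frac{13}{5} + \frac{K}{5}$)
$n{\left(8 \right)} \left(-150\right) + h = \left(\frac{13}{5} + \frac{1}{5} \cdot 8\right) \left(-150\right) + 27 = \left(\frac{13}{5} + \frac{8}{5}\right) \left(-150\right) + 27 = \frac{21}{5} \left(-150\right) + 27 = -630 + 27 = -603$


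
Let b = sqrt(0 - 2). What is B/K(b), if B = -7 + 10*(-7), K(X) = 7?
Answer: -11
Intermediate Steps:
b = I*sqrt(2) (b = sqrt(-2) = I*sqrt(2) ≈ 1.4142*I)
B = -77 (B = -7 - 70 = -77)
B/K(b) = -77/7 = -77*1/7 = -11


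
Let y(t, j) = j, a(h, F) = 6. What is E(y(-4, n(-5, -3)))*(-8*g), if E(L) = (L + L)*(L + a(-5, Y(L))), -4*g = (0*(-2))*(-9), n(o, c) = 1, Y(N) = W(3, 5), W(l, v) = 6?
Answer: 0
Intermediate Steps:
Y(N) = 6
g = 0 (g = -0*(-2)*(-9)/4 = -0*(-9) = -¼*0 = 0)
E(L) = 2*L*(6 + L) (E(L) = (L + L)*(L + 6) = (2*L)*(6 + L) = 2*L*(6 + L))
E(y(-4, n(-5, -3)))*(-8*g) = (2*1*(6 + 1))*(-8*0) = (2*1*7)*0 = 14*0 = 0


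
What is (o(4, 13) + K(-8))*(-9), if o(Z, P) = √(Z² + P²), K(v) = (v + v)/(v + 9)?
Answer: 144 - 9*√185 ≈ 21.587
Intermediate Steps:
K(v) = 2*v/(9 + v) (K(v) = (2*v)/(9 + v) = 2*v/(9 + v))
o(Z, P) = √(P² + Z²)
(o(4, 13) + K(-8))*(-9) = (√(13² + 4²) + 2*(-8)/(9 - 8))*(-9) = (√(169 + 16) + 2*(-8)/1)*(-9) = (√185 + 2*(-8)*1)*(-9) = (√185 - 16)*(-9) = (-16 + √185)*(-9) = 144 - 9*√185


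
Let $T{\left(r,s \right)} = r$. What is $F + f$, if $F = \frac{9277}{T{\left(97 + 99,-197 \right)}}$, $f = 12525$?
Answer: $\frac{2464177}{196} \approx 12572.0$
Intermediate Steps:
$F = \frac{9277}{196}$ ($F = \frac{9277}{97 + 99} = \frac{9277}{196} \approx 47.332$)
$F + f = \frac{9277}{196} + 12525 = \frac{2464177}{196}$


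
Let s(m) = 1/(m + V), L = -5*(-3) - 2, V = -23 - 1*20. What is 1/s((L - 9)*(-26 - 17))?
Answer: -215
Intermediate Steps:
V = -43 (V = -23 - 20 = -43)
L = 13 (L = 15 - 2 = 13)
s(m) = 1/(-43 + m) (s(m) = 1/(m - 43) = 1/(-43 + m))
1/s((L - 9)*(-26 - 17)) = 1/(1/(-43 + (13 - 9)*(-26 - 17))) = 1/(1/(-43 + 4*(-43))) = 1/(1/(-43 - 172)) = 1/(1/(-215)) = 1/(-1/215) = -215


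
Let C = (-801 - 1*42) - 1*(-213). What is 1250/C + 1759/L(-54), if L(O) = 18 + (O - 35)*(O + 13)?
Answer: -347558/231021 ≈ -1.5044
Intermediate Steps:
C = -630 (C = (-801 - 42) + 213 = -843 + 213 = -630)
L(O) = 18 + (-35 + O)*(13 + O)
1250/C + 1759/L(-54) = 1250/(-630) + 1759/(-437 + (-54)² - 22*(-54)) = 1250*(-1/630) + 1759/(-437 + 2916 + 1188) = -125/63 + 1759/3667 = -347558/231021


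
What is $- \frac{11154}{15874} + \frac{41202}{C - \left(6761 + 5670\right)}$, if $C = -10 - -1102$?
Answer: $- \frac{390257877}{89997643} \approx -4.3363$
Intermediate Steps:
$C = 1092$ ($C = -10 + 1102 = 1092$)
$- \frac{11154}{15874} + \frac{41202}{C - \left(6761 + 5670\right)} = - \frac{11154}{15874} + \frac{41202}{1092 - \left(6761 + 5670\right)} = \left(-11154\right) \frac{1}{15874} + \frac{41202}{1092 - 12431} = - \frac{5577}{7937} + \frac{41202}{1092 - 12431} = - \frac{5577}{7937} + \frac{41202}{-11339} = - \frac{5577}{7937} + 41202 \left(- \frac{1}{11339}\right) = - \frac{5577}{7937} - \frac{41202}{11339} = - \frac{390257877}{89997643}$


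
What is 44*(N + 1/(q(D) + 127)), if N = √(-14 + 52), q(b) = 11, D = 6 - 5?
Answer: 22/69 + 44*√38 ≈ 271.55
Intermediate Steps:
D = 1
N = √38 ≈ 6.1644
44*(N + 1/(q(D) + 127)) = 44*(√38 + 1/(11 + 127)) = 44*(√38 + 1/138) = 44*(1/138 + √38) = 22/69 + 44*√38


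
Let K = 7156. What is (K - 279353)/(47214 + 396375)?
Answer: -272197/443589 ≈ -0.61362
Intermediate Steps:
(K - 279353)/(47214 + 396375) = (7156 - 279353)/(47214 + 396375) = -272197/443589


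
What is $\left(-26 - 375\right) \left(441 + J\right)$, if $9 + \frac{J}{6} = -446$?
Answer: $917889$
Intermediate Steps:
$J = -2730$ ($J = -54 + 6 \left(-446\right) = -54 - 2676 = -2730$)
$\left(-26 - 375\right) \left(441 + J\right) = \left(-26 - 375\right) \left(441 - 2730\right) = \left(-401\right) \left(-2289\right) = 917889$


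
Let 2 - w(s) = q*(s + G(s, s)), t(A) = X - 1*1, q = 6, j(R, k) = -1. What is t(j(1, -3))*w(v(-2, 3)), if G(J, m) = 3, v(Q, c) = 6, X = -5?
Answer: 312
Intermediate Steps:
t(A) = -6 (t(A) = -5 - 1*1 = -5 - 1 = -6)
w(s) = -16 - 6*s (w(s) = 2 - 6*(s + 3) = 2 - 6*(3 + s) = 2 - (18 + 6*s) = 2 + (-18 - 6*s) = -16 - 6*s)
t(j(1, -3))*w(v(-2, 3)) = -6*(-16 - 6*6) = -6*(-16 - 36) = -6*(-52) = 312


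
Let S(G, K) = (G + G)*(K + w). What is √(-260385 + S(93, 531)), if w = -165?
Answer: I*√192309 ≈ 438.53*I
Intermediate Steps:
S(G, K) = 2*G*(-165 + K) (S(G, K) = (G + G)*(K - 165) = (2*G)*(-165 + K) = 2*G*(-165 + K))
√(-260385 + S(93, 531)) = √(-260385 + 2*93*(-165 + 531)) = √(-260385 + 2*93*366) = √(-260385 + 68076) = √(-192309) = I*√192309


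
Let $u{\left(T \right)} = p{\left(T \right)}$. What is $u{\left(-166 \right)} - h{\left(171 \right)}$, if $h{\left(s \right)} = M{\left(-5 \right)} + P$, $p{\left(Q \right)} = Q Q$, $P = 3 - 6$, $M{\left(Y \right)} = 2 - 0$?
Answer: $27557$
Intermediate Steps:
$M{\left(Y \right)} = 2$ ($M{\left(Y \right)} = 2 + 0 = 2$)
$P = -3$
$p{\left(Q \right)} = Q^{2}$
$u{\left(T \right)} = T^{2}$
$h{\left(s \right)} = -1$ ($h{\left(s \right)} = 2 - 3 = -1$)
$u{\left(-166 \right)} - h{\left(171 \right)} = \left(-166\right)^{2} - -1 = 27556 + 1 = 27557$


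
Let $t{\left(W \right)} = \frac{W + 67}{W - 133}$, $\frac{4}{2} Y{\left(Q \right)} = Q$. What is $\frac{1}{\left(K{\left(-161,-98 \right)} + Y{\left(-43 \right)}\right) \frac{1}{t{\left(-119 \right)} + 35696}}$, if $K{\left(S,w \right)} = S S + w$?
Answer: $\frac{4497722}{3250989} \approx 1.3835$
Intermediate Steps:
$Y{\left(Q \right)} = \frac{Q}{2}$
$K{\left(S,w \right)} = w + S^{2}$ ($K{\left(S,w \right)} = S^{2} + w = w + S^{2}$)
$t{\left(W \right)} = \frac{67 + W}{-133 + W}$
$\frac{1}{\left(K{\left(-161,-98 \right)} + Y{\left(-43 \right)}\right) \frac{1}{t{\left(-119 \right)} + 35696}} = \frac{1}{\left(\left(-98 + \left(-161\right)^{2}\right) + \frac{1}{2} \left(-43\right)\right) \frac{1}{\frac{67 - 119}{-133 - 119} + 35696}} = \frac{1}{\left(\left(-98 + 25921\right) - \frac{43}{2}\right) \frac{1}{\frac{1}{-252} \left(-52\right) + 35696}} = \frac{1}{\left(25823 - \frac{43}{2}\right) \frac{1}{\left(- \frac{1}{252}\right) \left(-52\right) + 35696}} = \frac{1}{\frac{51603}{2} \frac{1}{\frac{13}{63} + 35696}} = \frac{1}{\frac{51603}{2} \frac{1}{\frac{2248861}{63}}} = \frac{1}{\frac{51603}{2} \cdot \frac{63}{2248861}} = \frac{1}{\frac{3250989}{4497722}} = \frac{4497722}{3250989}$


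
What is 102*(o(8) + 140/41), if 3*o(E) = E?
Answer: 25432/41 ≈ 620.29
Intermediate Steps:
o(E) = E/3
102*(o(8) + 140/41) = 102*((⅓)*8 + 140/41) = 102*(8/3 + 140*(1/41)) = 102*(8/3 + 140/41) = 102*(748/123) = 25432/41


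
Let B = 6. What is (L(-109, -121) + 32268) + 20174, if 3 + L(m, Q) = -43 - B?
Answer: 52390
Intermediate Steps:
L(m, Q) = -52 (L(m, Q) = -3 + (-43 - 1*6) = -3 + (-43 - 6) = -3 - 49 = -52)
(L(-109, -121) + 32268) + 20174 = (-52 + 32268) + 20174 = 32216 + 20174 = 52390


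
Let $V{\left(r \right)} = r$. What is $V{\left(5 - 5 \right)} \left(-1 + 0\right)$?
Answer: $0$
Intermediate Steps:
$V{\left(5 - 5 \right)} \left(-1 + 0\right) = \left(5 - 5\right) \left(-1 + 0\right) = \left(5 - 5\right) \left(-1\right) = 0 \left(-1\right) = 0$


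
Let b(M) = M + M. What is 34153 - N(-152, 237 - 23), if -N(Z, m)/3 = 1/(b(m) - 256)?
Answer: 5874319/172 ≈ 34153.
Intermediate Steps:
b(M) = 2*M
N(Z, m) = -3/(-256 + 2*m) (N(Z, m) = -3/(2*m - 256) = -3/(-256 + 2*m))
34153 - N(-152, 237 - 23) = 34153 - (-3)/(-256 + 2*(237 - 23)) = 34153 - (-3)/(-256 + 2*214) = 34153 - (-3)/(-256 + 428) = 34153 - (-3)/172 = 34153 - 1*(-3/172) = 34153 + 3/172 = 5874319/172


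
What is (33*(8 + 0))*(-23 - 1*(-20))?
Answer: -792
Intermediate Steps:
(33*(8 + 0))*(-23 - 1*(-20)) = (33*8)*(-23 + 20) = 264*(-3) = -792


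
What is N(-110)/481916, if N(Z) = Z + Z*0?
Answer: -55/240958 ≈ -0.00022826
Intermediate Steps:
N(Z) = Z (N(Z) = Z + 0 = Z)
N(-110)/481916 = -110/481916 = -110*1/481916 = -55/240958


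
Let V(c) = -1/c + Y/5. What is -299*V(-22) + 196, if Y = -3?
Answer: 39799/110 ≈ 361.81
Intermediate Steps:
V(c) = -3/5 - 1/c (V(c) = -1/c - 3/5 = -3/5 - 1/c)
-299*V(-22) + 196 = -299*(-3/5 - 1/(-22)) + 196 = -299*(-3/5 - 1*(-1/22)) + 196 = -299*(-3/5 + 1/22) + 196 = -299*(-61/110) + 196 = 18239/110 + 196 = 39799/110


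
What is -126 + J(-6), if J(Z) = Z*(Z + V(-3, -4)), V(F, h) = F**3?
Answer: 72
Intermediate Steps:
J(Z) = Z*(-27 + Z) (J(Z) = Z*(Z + (-3)**3) = Z*(Z - 27) = Z*(-27 + Z))
-126 + J(-6) = -126 - 6*(-27 - 6) = -126 - 6*(-33) = -126 + 198 = 72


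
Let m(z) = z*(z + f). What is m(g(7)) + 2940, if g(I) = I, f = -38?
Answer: 2723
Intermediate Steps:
m(z) = z*(-38 + z) (m(z) = z*(z - 38) = z*(-38 + z))
m(g(7)) + 2940 = 7*(-38 + 7) + 2940 = 7*(-31) + 2940 = -217 + 2940 = 2723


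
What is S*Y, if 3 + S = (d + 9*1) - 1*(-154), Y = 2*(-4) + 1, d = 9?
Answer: -1183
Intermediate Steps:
Y = -7 (Y = -8 + 1 = -7)
S = 169 (S = -3 + ((9 + 9*1) - 1*(-154)) = -3 + ((9 + 9) + 154) = -3 + (18 + 154) = -3 + 172 = 169)
S*Y = 169*(-7) = -1183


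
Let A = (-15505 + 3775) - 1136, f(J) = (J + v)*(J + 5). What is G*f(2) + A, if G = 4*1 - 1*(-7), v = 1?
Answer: -12635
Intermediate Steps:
f(J) = (1 + J)*(5 + J) (f(J) = (J + 1)*(J + 5) = (1 + J)*(5 + J))
G = 11 (G = 4 + 7 = 11)
A = -12866 (A = -11730 - 1136 = -12866)
G*f(2) + A = 11*(5 + 2² + 6*2) - 12866 = 11*(5 + 4 + 12) - 12866 = 11*21 - 12866 = 231 - 12866 = -12635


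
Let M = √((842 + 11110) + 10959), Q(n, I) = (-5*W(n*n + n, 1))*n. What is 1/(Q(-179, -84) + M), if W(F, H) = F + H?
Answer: 9505795/271080415738438 - √22911/813241247215314 ≈ 3.5066e-8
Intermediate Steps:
Q(n, I) = n*(-5 - 5*n - 5*n²) (Q(n, I) = (-5*((n*n + n) + 1))*n = (-5*((n² + n) + 1))*n = (-5*((n + n²) + 1))*n = (-5*(1 + n + n²))*n = (-5 - 5*n - 5*n²)*n = n*(-5 - 5*n - 5*n²))
M = √22911 (M = √(11952 + 10959) = √22911 ≈ 151.36)
1/(Q(-179, -84) + M) = 1/(-5*(-179)*(1 - 179*(1 - 179)) + √22911) = 1/(-5*(-179)*(1 - 179*(-178)) + √22911) = 1/(-5*(-179)*(1 + 31862) + √22911) = 1/(-5*(-179)*31863 + √22911) = 1/(28517385 + √22911)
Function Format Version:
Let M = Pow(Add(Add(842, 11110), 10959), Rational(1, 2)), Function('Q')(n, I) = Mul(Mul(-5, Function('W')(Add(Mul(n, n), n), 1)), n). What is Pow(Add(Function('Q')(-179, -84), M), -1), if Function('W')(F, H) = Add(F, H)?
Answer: Add(Rational(9505795, 271080415738438), Mul(Rational(-1, 813241247215314), Pow(22911, Rational(1, 2)))) ≈ 3.5066e-8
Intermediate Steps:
Function('Q')(n, I) = Mul(n, Add(-5, Mul(-5, n), Mul(-5, Pow(n, 2)))) (Function('Q')(n, I) = Mul(Mul(-5, Add(Add(Mul(n, n), n), 1)), n) = Mul(Mul(-5, Add(Add(Pow(n, 2), n), 1)), n) = Mul(Mul(-5, Add(Add(n, Pow(n, 2)), 1)), n) = Mul(Mul(-5, Add(1, n, Pow(n, 2))), n) = Mul(Add(-5, Mul(-5, n), Mul(-5, Pow(n, 2))), n) = Mul(n, Add(-5, Mul(-5, n), Mul(-5, Pow(n, 2)))))
M = Pow(22911, Rational(1, 2)) (M = Pow(Add(11952, 10959), Rational(1, 2)) = Pow(22911, Rational(1, 2)) ≈ 151.36)
Pow(Add(Function('Q')(-179, -84), M), -1) = Pow(Add(Mul(-5, -179, Add(1, Mul(-179, Add(1, -179)))), Pow(22911, Rational(1, 2))), -1) = Pow(Add(Mul(-5, -179, Add(1, Mul(-179, -178))), Pow(22911, Rational(1, 2))), -1) = Pow(Add(Mul(-5, -179, Add(1, 31862)), Pow(22911, Rational(1, 2))), -1) = Pow(Add(Mul(-5, -179, 31863), Pow(22911, Rational(1, 2))), -1) = Pow(Add(28517385, Pow(22911, Rational(1, 2))), -1)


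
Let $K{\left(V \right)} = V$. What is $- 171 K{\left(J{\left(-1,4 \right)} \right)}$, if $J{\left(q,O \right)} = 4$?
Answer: $-684$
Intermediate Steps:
$- 171 K{\left(J{\left(-1,4 \right)} \right)} = \left(-171\right) 4 = -684$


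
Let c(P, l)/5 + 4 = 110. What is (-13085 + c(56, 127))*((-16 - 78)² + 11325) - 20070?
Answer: -253141425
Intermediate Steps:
c(P, l) = 530 (c(P, l) = -20 + 5*110 = -20 + 550 = 530)
(-13085 + c(56, 127))*((-16 - 78)² + 11325) - 20070 = (-13085 + 530)*((-16 - 78)² + 11325) - 20070 = -12555*((-94)² + 11325) - 20070 = -12555*(8836 + 11325) - 20070 = -12555*20161 - 20070 = -253121355 - 20070 = -253141425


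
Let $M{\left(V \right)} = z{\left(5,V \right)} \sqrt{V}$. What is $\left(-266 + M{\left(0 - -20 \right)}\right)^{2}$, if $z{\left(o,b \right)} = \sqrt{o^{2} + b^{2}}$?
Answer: $79256 - 5320 \sqrt{85} \approx 30208.0$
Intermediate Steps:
$z{\left(o,b \right)} = \sqrt{b^{2} + o^{2}}$
$M{\left(V \right)} = \sqrt{V} \sqrt{25 + V^{2}}$ ($M{\left(V \right)} = \sqrt{V^{2} + 5^{2}} \sqrt{V} = \sqrt{V^{2} + 25} \sqrt{V} = \sqrt{25 + V^{2}} \sqrt{V} = \sqrt{V} \sqrt{25 + V^{2}}$)
$\left(-266 + M{\left(0 - -20 \right)}\right)^{2} = \left(-266 + \sqrt{0 - -20} \sqrt{25 + \left(0 - -20\right)^{2}}\right)^{2} = \left(-266 + \sqrt{0 + 20} \sqrt{25 + \left(0 + 20\right)^{2}}\right)^{2} = \left(-266 + \sqrt{20} \sqrt{25 + 20^{2}}\right)^{2} = \left(-266 + 2 \sqrt{5} \sqrt{25 + 400}\right)^{2} = \left(-266 + 2 \sqrt{5} \sqrt{425}\right)^{2} = \left(-266 + 2 \sqrt{5} \cdot 5 \sqrt{17}\right)^{2} = \left(-266 + 10 \sqrt{85}\right)^{2}$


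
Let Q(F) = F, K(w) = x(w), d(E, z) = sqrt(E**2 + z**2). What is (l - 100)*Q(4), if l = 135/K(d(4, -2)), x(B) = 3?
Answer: -220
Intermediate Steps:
K(w) = 3
l = 45 (l = 135/3 = 135*(1/3) = 45)
(l - 100)*Q(4) = (45 - 100)*4 = -55*4 = -220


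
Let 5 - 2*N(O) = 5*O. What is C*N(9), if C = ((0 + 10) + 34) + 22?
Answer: -1320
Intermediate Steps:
C = 66 (C = (10 + 34) + 22 = 44 + 22 = 66)
N(O) = 5/2 - 5*O/2
C*N(9) = 66*(5/2 - 5/2*9) = 66*(5/2 - 45/2) = 66*(-20) = -1320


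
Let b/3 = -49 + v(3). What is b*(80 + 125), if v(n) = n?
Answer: -28290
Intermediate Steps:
b = -138 (b = 3*(-49 + 3) = 3*(-46) = -138)
b*(80 + 125) = -138*(80 + 125) = -138*205 = -28290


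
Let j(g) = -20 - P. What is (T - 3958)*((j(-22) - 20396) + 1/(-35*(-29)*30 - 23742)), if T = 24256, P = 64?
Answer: -464755995337/1118 ≈ -4.1570e+8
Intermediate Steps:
j(g) = -84 (j(g) = -20 - 1*64 = -20 - 64 = -84)
(T - 3958)*((j(-22) - 20396) + 1/(-35*(-29)*30 - 23742)) = (24256 - 3958)*((-84 - 20396) + 1/(-35*(-29)*30 - 23742)) = 20298*(-20480 + 1/(1015*30 - 23742)) = 20298*(-20480 + 1/(30450 - 23742)) = 20298*(-20480 + 1/6708) = 20298*(-137379839/6708) = -464755995337/1118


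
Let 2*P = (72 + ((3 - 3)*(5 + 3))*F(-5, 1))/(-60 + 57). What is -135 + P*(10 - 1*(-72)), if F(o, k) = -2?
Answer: -1119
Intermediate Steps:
P = -12 (P = ((72 + ((3 - 3)*(5 + 3))*(-2))/(-60 + 57))/2 = ((72 + (0*8)*(-2))/(-3))/2 = ((72 + 0*(-2))*(-⅓))/2 = ((72 + 0)*(-⅓))/2 = (72*(-⅓))/2 = (½)*(-24) = -12)
-135 + P*(10 - 1*(-72)) = -135 - 12*(10 - 1*(-72)) = -135 - 12*(10 + 72) = -135 - 12*82 = -135 - 984 = -1119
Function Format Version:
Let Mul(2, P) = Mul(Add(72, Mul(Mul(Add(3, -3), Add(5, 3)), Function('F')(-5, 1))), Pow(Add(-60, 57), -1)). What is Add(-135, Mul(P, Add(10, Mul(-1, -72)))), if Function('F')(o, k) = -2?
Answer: -1119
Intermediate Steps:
P = -12 (P = Mul(Rational(1, 2), Mul(Add(72, Mul(Mul(Add(3, -3), Add(5, 3)), -2)), Pow(Add(-60, 57), -1))) = Mul(Rational(1, 2), Mul(Add(72, Mul(Mul(0, 8), -2)), Pow(-3, -1))) = Mul(Rational(1, 2), Mul(Add(72, Mul(0, -2)), Rational(-1, 3))) = Mul(Rational(1, 2), Mul(Add(72, 0), Rational(-1, 3))) = Mul(Rational(1, 2), Mul(72, Rational(-1, 3))) = Mul(Rational(1, 2), -24) = -12)
Add(-135, Mul(P, Add(10, Mul(-1, -72)))) = Add(-135, Mul(-12, Add(10, Mul(-1, -72)))) = Add(-135, Mul(-12, Add(10, 72))) = Add(-135, Mul(-12, 82)) = Add(-135, -984) = -1119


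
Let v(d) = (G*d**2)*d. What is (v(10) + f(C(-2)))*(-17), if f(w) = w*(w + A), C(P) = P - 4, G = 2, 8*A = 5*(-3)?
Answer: -139213/4 ≈ -34803.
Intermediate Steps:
A = -15/8 (A = (5*(-3))/8 = (1/8)*(-15) = -15/8 ≈ -1.8750)
C(P) = -4 + P
v(d) = 2*d**3 (v(d) = (2*d**2)*d = 2*d**3)
f(w) = w*(-15/8 + w) (f(w) = w*(w - 15/8) = w*(-15/8 + w))
(v(10) + f(C(-2)))*(-17) = (2*10**3 + (-4 - 2)*(-15 + 8*(-4 - 2))/8)*(-17) = (2*1000 + (1/8)*(-6)*(-15 + 8*(-6)))*(-17) = (2000 + (1/8)*(-6)*(-15 - 48))*(-17) = (2000 + (1/8)*(-6)*(-63))*(-17) = (2000 + 189/4)*(-17) = (8189/4)*(-17) = -139213/4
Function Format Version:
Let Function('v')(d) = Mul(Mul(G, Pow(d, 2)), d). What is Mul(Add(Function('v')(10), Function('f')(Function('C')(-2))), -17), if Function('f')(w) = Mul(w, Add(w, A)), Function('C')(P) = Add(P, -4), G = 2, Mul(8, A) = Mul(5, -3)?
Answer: Rational(-139213, 4) ≈ -34803.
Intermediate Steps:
A = Rational(-15, 8) (A = Mul(Rational(1, 8), Mul(5, -3)) = Mul(Rational(1, 8), -15) = Rational(-15, 8) ≈ -1.8750)
Function('C')(P) = Add(-4, P)
Function('v')(d) = Mul(2, Pow(d, 3)) (Function('v')(d) = Mul(Mul(2, Pow(d, 2)), d) = Mul(2, Pow(d, 3)))
Function('f')(w) = Mul(w, Add(Rational(-15, 8), w)) (Function('f')(w) = Mul(w, Add(w, Rational(-15, 8))) = Mul(w, Add(Rational(-15, 8), w)))
Mul(Add(Function('v')(10), Function('f')(Function('C')(-2))), -17) = Mul(Add(Mul(2, Pow(10, 3)), Mul(Rational(1, 8), Add(-4, -2), Add(-15, Mul(8, Add(-4, -2))))), -17) = Mul(Add(Mul(2, 1000), Mul(Rational(1, 8), -6, Add(-15, Mul(8, -6)))), -17) = Mul(Add(2000, Mul(Rational(1, 8), -6, Add(-15, -48))), -17) = Mul(Add(2000, Mul(Rational(1, 8), -6, -63)), -17) = Mul(Add(2000, Rational(189, 4)), -17) = Mul(Rational(8189, 4), -17) = Rational(-139213, 4)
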